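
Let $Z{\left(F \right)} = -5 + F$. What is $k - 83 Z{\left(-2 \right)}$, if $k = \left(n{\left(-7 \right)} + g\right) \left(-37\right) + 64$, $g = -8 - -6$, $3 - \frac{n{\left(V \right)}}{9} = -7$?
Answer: $-2611$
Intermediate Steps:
$n{\left(V \right)} = 90$ ($n{\left(V \right)} = 27 - -63 = 27 + 63 = 90$)
$g = -2$ ($g = -8 + 6 = -2$)
$k = -3192$ ($k = \left(90 - 2\right) \left(-37\right) + 64 = 88 \left(-37\right) + 64 = -3256 + 64 = -3192$)
$k - 83 Z{\left(-2 \right)} = -3192 - 83 \left(-5 - 2\right) = -3192 - 83 \left(-7\right) = -3192 - -581 = -3192 + 581 = -2611$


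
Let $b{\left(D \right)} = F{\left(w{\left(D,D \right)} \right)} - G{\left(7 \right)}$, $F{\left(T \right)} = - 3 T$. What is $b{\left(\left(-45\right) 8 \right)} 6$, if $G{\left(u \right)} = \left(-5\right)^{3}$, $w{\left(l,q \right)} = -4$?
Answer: $822$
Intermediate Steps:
$G{\left(u \right)} = -125$
$b{\left(D \right)} = 137$ ($b{\left(D \right)} = \left(-3\right) \left(-4\right) - -125 = 12 + 125 = 137$)
$b{\left(\left(-45\right) 8 \right)} 6 = 137 \cdot 6 = 822$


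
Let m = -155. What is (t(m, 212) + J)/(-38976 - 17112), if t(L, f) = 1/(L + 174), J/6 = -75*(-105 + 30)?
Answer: -641251/1065672 ≈ -0.60173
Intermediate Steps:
J = 33750 (J = 6*(-75*(-105 + 30)) = 6*(-75*(-75)) = 6*5625 = 33750)
t(L, f) = 1/(174 + L)
(t(m, 212) + J)/(-38976 - 17112) = (1/(174 - 155) + 33750)/(-38976 - 17112) = (1/19 + 33750)/(-56088) = (1/19 + 33750)*(-1/56088) = (641251/19)*(-1/56088) = -641251/1065672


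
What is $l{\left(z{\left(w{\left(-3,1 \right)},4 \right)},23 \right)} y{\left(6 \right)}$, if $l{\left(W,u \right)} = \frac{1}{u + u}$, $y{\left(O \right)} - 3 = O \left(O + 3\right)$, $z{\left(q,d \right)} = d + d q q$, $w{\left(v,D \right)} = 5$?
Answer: $\frac{57}{46} \approx 1.2391$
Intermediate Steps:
$z{\left(q,d \right)} = d + d q^{2}$
$y{\left(O \right)} = 3 + O \left(3 + O\right)$ ($y{\left(O \right)} = 3 + O \left(O + 3\right) = 3 + O \left(3 + O\right)$)
$l{\left(W,u \right)} = \frac{1}{2 u}$
$l{\left(z{\left(w{\left(-3,1 \right)},4 \right)},23 \right)} y{\left(6 \right)} = \frac{1}{2 \cdot 23} \left(3 + 6^{2} + 3 \cdot 6\right) = \frac{1}{2} \cdot \frac{1}{23} \left(3 + 36 + 18\right) = \frac{1}{46} \cdot 57 = \frac{57}{46}$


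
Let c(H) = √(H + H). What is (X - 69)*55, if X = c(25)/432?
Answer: -3795 + 275*√2/432 ≈ -3794.1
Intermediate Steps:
c(H) = √2*√H (c(H) = √(2*H) = √2*√H)
X = 5*√2/432 (X = (√2*√25)/432 = (√2*5)*(1/432) = (5*√2)*(1/432) = 5*√2/432 ≈ 0.016368)
(X - 69)*55 = (5*√2/432 - 69)*55 = (-69 + 5*√2/432)*55 = -3795 + 275*√2/432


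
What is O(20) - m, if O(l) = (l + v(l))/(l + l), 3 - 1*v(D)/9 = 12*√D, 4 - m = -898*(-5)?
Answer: 179487/40 - 27*√5/5 ≈ 4475.1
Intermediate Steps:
m = -4486 (m = 4 - (-898)*(-5) = 4 - 1*4490 = 4 - 4490 = -4486)
v(D) = 27 - 108*√D
O(l) = (27 + l - 108*√l)/(2*l) (O(l) = (l + (27 - 108*√l))/(l + l) = (27 + l - 108*√l)/((2*l)) = (27 + l - 108*√l)*(1/(2*l)) = (27 + l - 108*√l)/(2*l))
O(20) - m = (½)*(27 + 20 - 216*√5)/20 - 1*(-4486) = (½)*(1/20)*(27 + 20 - 216*√5) + 4486 = (½)*(1/20)*(47 - 216*√5) + 4486 = (47/40 - 27*√5/5) + 4486 = 179487/40 - 27*√5/5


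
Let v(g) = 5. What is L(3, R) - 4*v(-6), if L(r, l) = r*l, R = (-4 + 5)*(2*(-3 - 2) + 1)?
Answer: -47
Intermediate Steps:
R = -9 (R = 1*(2*(-5) + 1) = 1*(-10 + 1) = 1*(-9) = -9)
L(r, l) = l*r
L(3, R) - 4*v(-6) = -9*3 - 4*5 = -27 - 20 = -47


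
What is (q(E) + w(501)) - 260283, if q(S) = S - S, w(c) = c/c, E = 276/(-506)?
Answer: -260282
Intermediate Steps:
E = -6/11 (E = 276*(-1/506) = -6/11 ≈ -0.54545)
w(c) = 1
q(S) = 0
(q(E) + w(501)) - 260283 = (0 + 1) - 260283 = 1 - 260283 = -260282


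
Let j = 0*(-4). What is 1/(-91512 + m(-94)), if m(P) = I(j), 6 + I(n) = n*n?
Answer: -1/91518 ≈ -1.0927e-5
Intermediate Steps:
j = 0
I(n) = -6 + n**2 (I(n) = -6 + n*n = -6 + n**2)
m(P) = -6 (m(P) = -6 + 0**2 = -6 + 0 = -6)
1/(-91512 + m(-94)) = 1/(-91512 - 6) = 1/(-91518) = -1/91518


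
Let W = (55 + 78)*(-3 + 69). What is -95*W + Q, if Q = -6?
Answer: -833916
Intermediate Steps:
W = 8778 (W = 133*66 = 8778)
-95*W + Q = -95*8778 - 6 = -833910 - 6 = -833916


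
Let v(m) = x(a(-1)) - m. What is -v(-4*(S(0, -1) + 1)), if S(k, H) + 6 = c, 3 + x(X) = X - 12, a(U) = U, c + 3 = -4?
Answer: 64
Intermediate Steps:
c = -7 (c = -3 - 4 = -7)
x(X) = -15 + X (x(X) = -3 + (X - 12) = -3 + (-12 + X) = -15 + X)
S(k, H) = -13 (S(k, H) = -6 - 7 = -13)
v(m) = -16 - m (v(m) = (-15 - 1) - m = -16 - m)
-v(-4*(S(0, -1) + 1)) = -(-16 - (-4)*(-13 + 1)) = -(-16 - (-4)*(-12)) = -(-16 - 1*48) = -(-16 - 48) = -1*(-64) = 64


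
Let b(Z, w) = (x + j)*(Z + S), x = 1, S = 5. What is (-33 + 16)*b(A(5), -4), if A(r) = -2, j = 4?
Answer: -255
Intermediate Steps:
b(Z, w) = 25 + 5*Z (b(Z, w) = (1 + 4)*(Z + 5) = 5*(5 + Z) = 25 + 5*Z)
(-33 + 16)*b(A(5), -4) = (-33 + 16)*(25 + 5*(-2)) = -17*(25 - 10) = -17*15 = -255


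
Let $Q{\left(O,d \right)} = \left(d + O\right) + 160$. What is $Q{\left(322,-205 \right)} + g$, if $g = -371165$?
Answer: $-370888$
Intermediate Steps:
$Q{\left(O,d \right)} = 160 + O + d$ ($Q{\left(O,d \right)} = \left(O + d\right) + 160 = 160 + O + d$)
$Q{\left(322,-205 \right)} + g = \left(160 + 322 - 205\right) - 371165 = 277 - 371165 = -370888$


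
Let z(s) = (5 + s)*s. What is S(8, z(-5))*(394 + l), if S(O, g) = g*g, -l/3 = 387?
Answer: 0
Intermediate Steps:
l = -1161 (l = -3*387 = -1161)
z(s) = s*(5 + s)
S(O, g) = g²
S(8, z(-5))*(394 + l) = (-5*(5 - 5))²*(394 - 1161) = (-5*0)²*(-767) = 0²*(-767) = 0*(-767) = 0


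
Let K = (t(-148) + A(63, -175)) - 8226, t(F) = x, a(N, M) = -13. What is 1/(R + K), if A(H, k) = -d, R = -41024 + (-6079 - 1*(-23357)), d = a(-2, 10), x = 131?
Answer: -1/31828 ≈ -3.1419e-5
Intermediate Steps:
d = -13
R = -23746 (R = -41024 + (-6079 + 23357) = -41024 + 17278 = -23746)
t(F) = 131
A(H, k) = 13 (A(H, k) = -1*(-13) = 13)
K = -8082 (K = (131 + 13) - 8226 = 144 - 8226 = -8082)
1/(R + K) = 1/(-23746 - 8082) = 1/(-31828) = -1/31828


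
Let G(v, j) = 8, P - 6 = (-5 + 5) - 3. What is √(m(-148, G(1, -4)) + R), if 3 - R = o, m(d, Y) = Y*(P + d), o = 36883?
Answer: 2*I*√9510 ≈ 195.04*I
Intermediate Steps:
P = 3 (P = 6 + ((-5 + 5) - 3) = 6 + (0 - 3) = 6 - 3 = 3)
m(d, Y) = Y*(3 + d)
R = -36880 (R = 3 - 1*36883 = 3 - 36883 = -36880)
√(m(-148, G(1, -4)) + R) = √(8*(3 - 148) - 36880) = √(8*(-145) - 36880) = √(-1160 - 36880) = √(-38040) = 2*I*√9510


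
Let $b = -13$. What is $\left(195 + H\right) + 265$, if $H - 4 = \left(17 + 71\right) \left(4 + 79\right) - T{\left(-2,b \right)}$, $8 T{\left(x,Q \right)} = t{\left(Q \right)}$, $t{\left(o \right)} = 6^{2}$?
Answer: $\frac{15527}{2} \approx 7763.5$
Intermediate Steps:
$t{\left(o \right)} = 36$
$T{\left(x,Q \right)} = \frac{9}{2}$ ($T{\left(x,Q \right)} = \frac{1}{8} \cdot 36 = \frac{9}{2}$)
$H = \frac{14607}{2}$ ($H = 4 - \left(\frac{9}{2} - \left(17 + 71\right) \left(4 + 79\right)\right) = 4 + \left(88 \cdot 83 - \frac{9}{2}\right) = 4 + \left(7304 - \frac{9}{2}\right) = 4 + \frac{14599}{2} = \frac{14607}{2} \approx 7303.5$)
$\left(195 + H\right) + 265 = \left(195 + \frac{14607}{2}\right) + 265 = \frac{14997}{2} + 265 = \frac{15527}{2}$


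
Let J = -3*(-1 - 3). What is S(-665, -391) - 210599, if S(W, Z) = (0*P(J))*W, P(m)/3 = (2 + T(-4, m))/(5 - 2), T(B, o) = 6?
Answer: -210599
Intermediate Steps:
J = 12 (J = -3*(-4) = 12)
P(m) = 8 (P(m) = 3*((2 + 6)/(5 - 2)) = 3*(8/3) = 8)
S(W, Z) = 0 (S(W, Z) = (0*8)*W = 0*W = 0)
S(-665, -391) - 210599 = 0 - 210599 = -210599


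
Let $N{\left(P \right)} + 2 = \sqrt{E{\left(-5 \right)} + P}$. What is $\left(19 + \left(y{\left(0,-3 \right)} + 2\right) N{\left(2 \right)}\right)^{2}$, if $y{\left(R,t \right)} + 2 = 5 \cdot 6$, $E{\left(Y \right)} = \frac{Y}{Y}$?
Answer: $4381 - 2460 \sqrt{3} \approx 120.16$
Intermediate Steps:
$E{\left(Y \right)} = 1$
$N{\left(P \right)} = -2 + \sqrt{1 + P}$
$y{\left(R,t \right)} = 28$ ($y{\left(R,t \right)} = -2 + 5 \cdot 6 = -2 + 30 = 28$)
$\left(19 + \left(y{\left(0,-3 \right)} + 2\right) N{\left(2 \right)}\right)^{2} = \left(19 + \left(28 + 2\right) \left(-2 + \sqrt{1 + 2}\right)\right)^{2} = \left(19 + 30 \left(-2 + \sqrt{3}\right)\right)^{2} = \left(19 - \left(60 - 30 \sqrt{3}\right)\right)^{2} = \left(-41 + 30 \sqrt{3}\right)^{2}$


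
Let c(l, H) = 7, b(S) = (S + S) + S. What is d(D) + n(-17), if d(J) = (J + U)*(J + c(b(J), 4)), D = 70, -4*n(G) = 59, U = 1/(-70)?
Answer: 107483/20 ≈ 5374.1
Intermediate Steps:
U = -1/70 ≈ -0.014286
b(S) = 3*S (b(S) = 2*S + S = 3*S)
n(G) = -59/4 (n(G) = -1/4*59 = -59/4)
d(J) = (7 + J)*(-1/70 + J) (d(J) = (J - 1/70)*(J + 7) = (-1/70 + J)*(7 + J) = (7 + J)*(-1/70 + J))
d(D) + n(-17) = (-1/10 + 70**2 + (489/70)*70) - 59/4 = (-1/10 + 4900 + 489) - 59/4 = 53889/10 - 59/4 = 107483/20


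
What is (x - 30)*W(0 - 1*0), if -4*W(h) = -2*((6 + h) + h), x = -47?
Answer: -231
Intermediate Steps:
W(h) = 3 + h (W(h) = -(-1)*((6 + h) + h)/2 = -(-1)*(6 + 2*h)/2 = -(-12 - 4*h)/4 = 3 + h)
(x - 30)*W(0 - 1*0) = (-47 - 30)*(3 + (0 - 1*0)) = -77*(3 + (0 + 0)) = -77*(3 + 0) = -77*3 = -231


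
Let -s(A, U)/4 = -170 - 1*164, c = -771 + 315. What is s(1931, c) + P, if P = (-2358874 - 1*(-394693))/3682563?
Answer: 1639313329/1227521 ≈ 1335.5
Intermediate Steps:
c = -456
s(A, U) = 1336 (s(A, U) = -4*(-170 - 1*164) = -4*(-170 - 164) = -4*(-334) = 1336)
P = -654727/1227521 (P = (-2358874 + 394693)*(1/3682563) = -1964181*1/3682563 = -654727/1227521 ≈ -0.53337)
s(1931, c) + P = 1336 - 654727/1227521 = 1639313329/1227521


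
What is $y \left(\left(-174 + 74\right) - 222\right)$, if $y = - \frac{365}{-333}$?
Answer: $- \frac{117530}{333} \approx -352.94$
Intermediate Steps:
$y = \frac{365}{333}$ ($y = - \frac{365 \left(-1\right)}{333} = \left(-1\right) \left(- \frac{365}{333}\right) = \frac{365}{333} \approx 1.0961$)
$y \left(\left(-174 + 74\right) - 222\right) = \frac{365 \left(\left(-174 + 74\right) - 222\right)}{333} = \frac{365 \left(-100 - 222\right)}{333} = \frac{365}{333} \left(-322\right) = - \frac{117530}{333}$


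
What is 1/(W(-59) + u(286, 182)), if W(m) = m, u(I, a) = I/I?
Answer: -1/58 ≈ -0.017241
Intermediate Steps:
u(I, a) = 1
1/(W(-59) + u(286, 182)) = 1/(-59 + 1) = 1/(-58) = -1/58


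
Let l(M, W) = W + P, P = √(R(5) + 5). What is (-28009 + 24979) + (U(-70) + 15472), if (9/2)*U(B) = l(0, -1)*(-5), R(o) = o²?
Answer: 111988/9 - 10*√30/9 ≈ 12437.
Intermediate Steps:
P = √30 (P = √(5² + 5) = √(25 + 5) = √30 ≈ 5.4772)
l(M, W) = W + √30
U(B) = 10/9 - 10*√30/9 (U(B) = 2*((-1 + √30)*(-5))/9 = 2*(5 - 5*√30)/9 = 10/9 - 10*√30/9)
(-28009 + 24979) + (U(-70) + 15472) = (-28009 + 24979) + ((10/9 - 10*√30/9) + 15472) = -3030 + (139258/9 - 10*√30/9) = 111988/9 - 10*√30/9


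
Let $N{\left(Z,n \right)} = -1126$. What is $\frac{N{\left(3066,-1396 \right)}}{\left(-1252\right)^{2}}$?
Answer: $- \frac{563}{783752} \approx -0.00071834$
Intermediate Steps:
$\frac{N{\left(3066,-1396 \right)}}{\left(-1252\right)^{2}} = - \frac{1126}{\left(-1252\right)^{2}} = - \frac{1126}{1567504} = \left(-1126\right) \frac{1}{1567504} = - \frac{563}{783752}$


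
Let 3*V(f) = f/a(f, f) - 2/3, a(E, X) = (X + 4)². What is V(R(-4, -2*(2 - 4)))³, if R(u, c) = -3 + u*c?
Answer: -4826809/307546875 ≈ -0.015695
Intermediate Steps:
a(E, X) = (4 + X)²
R(u, c) = -3 + c*u
V(f) = -2/9 + f/(3*(4 + f)²) (V(f) = (f/((4 + f)²) - 2/3)/3 = (f/(4 + f)² - 2*⅓)/3 = (f/(4 + f)² - ⅔)/3 = (-⅔ + f/(4 + f)²)/3 = -2/9 + f/(3*(4 + f)²))
V(R(-4, -2*(2 - 4)))³ = (-2/9 + (-3 - 2*(2 - 4)*(-4))/(3*(4 + (-3 - 2*(2 - 4)*(-4)))²))³ = (-2/9 + (-3 - 2*(-2)*(-4))/(3*(4 + (-3 - 2*(-2)*(-4)))²))³ = (-2/9 + (-3 + 4*(-4))/(3*(4 + (-3 + 4*(-4)))²))³ = (-2/9 + (-3 - 16)/(3*(4 + (-3 - 16))²))³ = (-2/9 + (⅓)*(-19)/(4 - 19)²)³ = (-2/9 + (⅓)*(-19)/(-15)²)³ = (-2/9 + (⅓)*(-19)*(1/225))³ = (-2/9 - 19/675)³ = (-169/675)³ = -4826809/307546875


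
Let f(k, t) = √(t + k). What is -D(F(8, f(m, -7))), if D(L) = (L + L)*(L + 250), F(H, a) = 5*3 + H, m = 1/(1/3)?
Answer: -12558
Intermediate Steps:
m = 3 (m = 1/(⅓) = 3)
f(k, t) = √(k + t)
F(H, a) = 15 + H
D(L) = 2*L*(250 + L) (D(L) = (2*L)*(250 + L) = 2*L*(250 + L))
-D(F(8, f(m, -7))) = -2*(15 + 8)*(250 + (15 + 8)) = -2*23*(250 + 23) = -2*23*273 = -1*12558 = -12558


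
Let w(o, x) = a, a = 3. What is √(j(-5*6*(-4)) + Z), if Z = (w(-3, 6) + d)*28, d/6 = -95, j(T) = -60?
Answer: 8*I*√249 ≈ 126.24*I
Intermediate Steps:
d = -570 (d = 6*(-95) = -570)
w(o, x) = 3
Z = -15876 (Z = (3 - 570)*28 = -567*28 = -15876)
√(j(-5*6*(-4)) + Z) = √(-60 - 15876) = √(-15936) = 8*I*√249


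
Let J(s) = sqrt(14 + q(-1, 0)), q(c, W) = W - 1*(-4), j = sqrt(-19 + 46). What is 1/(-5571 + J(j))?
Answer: -619/3448447 - sqrt(2)/10345341 ≈ -0.00017964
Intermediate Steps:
j = 3*sqrt(3) (j = sqrt(27) = 3*sqrt(3) ≈ 5.1962)
q(c, W) = 4 + W (q(c, W) = W + 4 = 4 + W)
J(s) = 3*sqrt(2) (J(s) = sqrt(14 + (4 + 0)) = sqrt(14 + 4) = sqrt(18) = 3*sqrt(2))
1/(-5571 + J(j)) = 1/(-5571 + 3*sqrt(2))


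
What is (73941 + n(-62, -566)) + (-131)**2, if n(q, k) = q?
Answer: 91040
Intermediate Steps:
(73941 + n(-62, -566)) + (-131)**2 = (73941 - 62) + (-131)**2 = 73879 + 17161 = 91040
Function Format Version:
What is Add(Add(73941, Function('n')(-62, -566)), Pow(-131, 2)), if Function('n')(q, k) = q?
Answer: 91040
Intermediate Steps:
Add(Add(73941, Function('n')(-62, -566)), Pow(-131, 2)) = Add(Add(73941, -62), Pow(-131, 2)) = Add(73879, 17161) = 91040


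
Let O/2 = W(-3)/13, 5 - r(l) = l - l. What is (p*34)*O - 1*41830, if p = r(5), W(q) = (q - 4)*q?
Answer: -536650/13 ≈ -41281.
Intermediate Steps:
W(q) = q*(-4 + q) (W(q) = (-4 + q)*q = q*(-4 + q))
r(l) = 5 (r(l) = 5 - (l - l) = 5 - 1*0 = 5 + 0 = 5)
p = 5
O = 42/13 (O = 2*(-3*(-4 - 3)/13) = 2*(-3*(-7)*(1/13)) = 2*(21*(1/13)) = 2*(21/13) = 42/13 ≈ 3.2308)
(p*34)*O - 1*41830 = (5*34)*(42/13) - 1*41830 = 170*(42/13) - 41830 = 7140/13 - 41830 = -536650/13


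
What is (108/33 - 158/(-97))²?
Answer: 27352900/1138489 ≈ 24.026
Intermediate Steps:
(108/33 - 158/(-97))² = (108*(1/33) - 158*(-1/97))² = (36/11 + 158/97)² = (5230/1067)² = 27352900/1138489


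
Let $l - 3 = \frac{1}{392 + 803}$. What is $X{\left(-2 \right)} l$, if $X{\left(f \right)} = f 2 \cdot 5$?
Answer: $- \frac{14344}{239} \approx -60.017$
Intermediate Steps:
$X{\left(f \right)} = 10 f$ ($X{\left(f \right)} = 2 f 5 = 10 f$)
$l = \frac{3586}{1195}$ ($l = 3 + \frac{1}{392 + 803} = 3 + \frac{1}{1195} = \frac{3586}{1195} \approx 3.0008$)
$X{\left(-2 \right)} l = 10 \left(-2\right) \frac{3586}{1195} = \left(-20\right) \frac{3586}{1195} = - \frac{14344}{239}$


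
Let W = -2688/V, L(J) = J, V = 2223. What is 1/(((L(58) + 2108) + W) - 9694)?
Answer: -741/5579144 ≈ -0.00013282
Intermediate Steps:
W = -896/741 (W = -2688/2223 = -2688*1/2223 = -896/741 ≈ -1.2092)
1/(((L(58) + 2108) + W) - 9694) = 1/(((58 + 2108) - 896/741) - 9694) = 1/((2166 - 896/741) - 9694) = 1/(1604110/741 - 9694) = 1/(-5579144/741) = -741/5579144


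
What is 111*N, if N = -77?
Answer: -8547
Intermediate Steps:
111*N = 111*(-77) = -8547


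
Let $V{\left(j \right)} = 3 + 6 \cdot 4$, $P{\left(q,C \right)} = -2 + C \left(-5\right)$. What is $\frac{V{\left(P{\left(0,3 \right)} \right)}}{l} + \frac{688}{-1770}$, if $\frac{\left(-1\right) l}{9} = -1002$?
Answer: $- \frac{114011}{295590} \approx -0.38571$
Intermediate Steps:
$P{\left(q,C \right)} = -2 - 5 C$
$V{\left(j \right)} = 27$ ($V{\left(j \right)} = 3 + 24 = 27$)
$l = 9018$ ($l = \left(-9\right) \left(-1002\right) = 9018$)
$\frac{V{\left(P{\left(0,3 \right)} \right)}}{l} + \frac{688}{-1770} = \frac{27}{9018} + \frac{688}{-1770} = 27 \cdot \frac{1}{9018} + 688 \left(- \frac{1}{1770}\right) = \frac{1}{334} - \frac{344}{885} = - \frac{114011}{295590}$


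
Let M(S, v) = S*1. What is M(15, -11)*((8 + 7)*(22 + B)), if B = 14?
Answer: 8100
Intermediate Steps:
M(S, v) = S
M(15, -11)*((8 + 7)*(22 + B)) = 15*((8 + 7)*(22 + 14)) = 15*(15*36) = 15*540 = 8100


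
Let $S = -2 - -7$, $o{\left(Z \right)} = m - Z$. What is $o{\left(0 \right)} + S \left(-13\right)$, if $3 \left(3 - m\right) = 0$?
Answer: $-62$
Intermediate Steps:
$m = 3$ ($m = 3 - 0 = 3 + 0 = 3$)
$o{\left(Z \right)} = 3 - Z$
$S = 5$ ($S = -2 + 7 = 5$)
$o{\left(0 \right)} + S \left(-13\right) = \left(3 - 0\right) + 5 \left(-13\right) = \left(3 + 0\right) - 65 = 3 - 65 = -62$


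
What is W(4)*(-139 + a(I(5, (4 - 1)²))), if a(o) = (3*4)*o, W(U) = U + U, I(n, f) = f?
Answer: -248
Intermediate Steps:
W(U) = 2*U
a(o) = 12*o
W(4)*(-139 + a(I(5, (4 - 1)²))) = (2*4)*(-139 + 12*(4 - 1)²) = 8*(-139 + 12*3²) = 8*(-139 + 12*9) = 8*(-139 + 108) = 8*(-31) = -248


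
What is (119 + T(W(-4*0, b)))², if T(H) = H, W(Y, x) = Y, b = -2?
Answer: 14161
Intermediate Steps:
(119 + T(W(-4*0, b)))² = (119 - 4*0)² = (119 + 0)² = 119² = 14161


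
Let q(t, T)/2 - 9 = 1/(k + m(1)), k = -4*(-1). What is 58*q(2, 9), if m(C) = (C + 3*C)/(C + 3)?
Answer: 5336/5 ≈ 1067.2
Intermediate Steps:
m(C) = 4*C/(3 + C) (m(C) = (4*C)/(3 + C) = 4*C/(3 + C))
k = 4
q(t, T) = 92/5 (q(t, T) = 18 + 2/(4 + 4*1/(3 + 1)) = 18 + 2/(4 + 4*1/4) = 18 + 2/(4 + 4*1*(1/4)) = 18 + 2/(4 + 1) = 18 + 2/5 = 92/5)
58*q(2, 9) = 58*(92/5) = 5336/5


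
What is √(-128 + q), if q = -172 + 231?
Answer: I*√69 ≈ 8.3066*I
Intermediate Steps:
q = 59
√(-128 + q) = √(-128 + 59) = √(-69) = I*√69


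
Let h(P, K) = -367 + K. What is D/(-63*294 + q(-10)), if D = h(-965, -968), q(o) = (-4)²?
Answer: 1335/18506 ≈ 0.072139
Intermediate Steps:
q(o) = 16
D = -1335 (D = -367 - 968 = -1335)
D/(-63*294 + q(-10)) = -1335/(-63*294 + 16) = -1335/(-18522 + 16) = -1335/(-18506) = -1335*(-1/18506) = 1335/18506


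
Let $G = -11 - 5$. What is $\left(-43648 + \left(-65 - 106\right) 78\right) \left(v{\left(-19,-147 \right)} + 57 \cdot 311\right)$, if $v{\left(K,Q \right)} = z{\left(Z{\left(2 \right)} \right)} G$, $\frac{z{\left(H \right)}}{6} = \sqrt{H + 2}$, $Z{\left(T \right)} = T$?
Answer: $-999249510$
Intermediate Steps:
$G = -16$
$z{\left(H \right)} = 6 \sqrt{2 + H}$ ($z{\left(H \right)} = 6 \sqrt{H + 2} = 6 \sqrt{2 + H}$)
$v{\left(K,Q \right)} = -192$ ($v{\left(K,Q \right)} = 6 \sqrt{2 + 2} \left(-16\right) = 6 \sqrt{4} \left(-16\right) = 6 \cdot 2 \left(-16\right) = 12 \left(-16\right) = -192$)
$\left(-43648 + \left(-65 - 106\right) 78\right) \left(v{\left(-19,-147 \right)} + 57 \cdot 311\right) = \left(-43648 + \left(-65 - 106\right) 78\right) \left(-192 + 57 \cdot 311\right) = \left(-43648 - 13338\right) \left(-192 + 17727\right) = \left(-43648 - 13338\right) 17535 = \left(-56986\right) 17535 = -999249510$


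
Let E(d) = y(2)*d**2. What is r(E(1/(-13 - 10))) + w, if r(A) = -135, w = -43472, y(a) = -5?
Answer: -43607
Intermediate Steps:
E(d) = -5*d**2
r(E(1/(-13 - 10))) + w = -135 - 43472 = -43607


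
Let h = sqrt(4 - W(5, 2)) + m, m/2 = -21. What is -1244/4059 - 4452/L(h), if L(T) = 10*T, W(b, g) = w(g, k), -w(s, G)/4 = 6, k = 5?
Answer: 13167361/1258290 + 159*sqrt(7)/310 ≈ 11.822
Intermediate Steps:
m = -42 (m = 2*(-21) = -42)
w(s, G) = -24 (w(s, G) = -4*6 = -24)
W(b, g) = -24
h = -42 + 2*sqrt(7) (h = sqrt(4 - 1*(-24)) - 42 = sqrt(4 + 24) - 42 = sqrt(28) - 42 = 2*sqrt(7) - 42 = -42 + 2*sqrt(7) ≈ -36.708)
-1244/4059 - 4452/L(h) = -1244/4059 - 4452*1/(10*(-42 + 2*sqrt(7))) = -1244*1/4059 - 4452/(-420 + 20*sqrt(7)) = -1244/4059 - 4452/(-420 + 20*sqrt(7))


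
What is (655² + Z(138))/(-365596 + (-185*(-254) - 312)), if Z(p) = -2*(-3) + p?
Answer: -429169/318918 ≈ -1.3457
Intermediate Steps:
Z(p) = 6 + p
(655² + Z(138))/(-365596 + (-185*(-254) - 312)) = (655² + (6 + 138))/(-365596 + (-185*(-254) - 312)) = (429025 + 144)/(-365596 + (46990 - 312)) = 429169/(-365596 + 46678) = 429169/(-318918) = 429169*(-1/318918) = -429169/318918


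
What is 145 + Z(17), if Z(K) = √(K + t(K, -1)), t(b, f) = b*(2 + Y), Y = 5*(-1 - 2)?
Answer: 145 + 2*I*√51 ≈ 145.0 + 14.283*I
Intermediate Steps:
Y = -15 (Y = 5*(-3) = -15)
t(b, f) = -13*b (t(b, f) = b*(2 - 15) = b*(-13) = -13*b)
Z(K) = 2*√3*√(-K) (Z(K) = √(K - 13*K) = √(-12*K) = 2*√3*√(-K))
145 + Z(17) = 145 + 2*√3*√(-1*17) = 145 + 2*√3*√(-17) = 145 + 2*√3*(I*√17) = 145 + 2*I*√51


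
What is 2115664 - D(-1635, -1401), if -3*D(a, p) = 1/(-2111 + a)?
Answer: 23775832031/11238 ≈ 2.1157e+6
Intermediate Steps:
D(a, p) = -1/(3*(-2111 + a))
2115664 - D(-1635, -1401) = 2115664 - (-1)/(-6333 + 3*(-1635)) = 2115664 - (-1)/(-6333 - 4905) = 2115664 - (-1)/(-11238) = 2115664 - (-1)*(-1)/11238 = 2115664 - 1*1/11238 = 2115664 - 1/11238 = 23775832031/11238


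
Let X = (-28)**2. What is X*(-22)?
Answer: -17248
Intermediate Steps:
X = 784
X*(-22) = 784*(-22) = -17248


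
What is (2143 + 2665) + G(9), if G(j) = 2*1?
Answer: 4810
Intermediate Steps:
G(j) = 2
(2143 + 2665) + G(9) = (2143 + 2665) + 2 = 4808 + 2 = 4810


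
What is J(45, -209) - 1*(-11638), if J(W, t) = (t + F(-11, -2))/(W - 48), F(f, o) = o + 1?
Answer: 11708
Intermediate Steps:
F(f, o) = 1 + o
J(W, t) = (-1 + t)/(-48 + W) (J(W, t) = (t + (1 - 2))/(W - 48) = (t - 1)/(-48 + W) = (-1 + t)/(-48 + W))
J(45, -209) - 1*(-11638) = (-1 - 209)/(-48 + 45) - 1*(-11638) = -210/(-3) + 11638 = -⅓*(-210) + 11638 = 70 + 11638 = 11708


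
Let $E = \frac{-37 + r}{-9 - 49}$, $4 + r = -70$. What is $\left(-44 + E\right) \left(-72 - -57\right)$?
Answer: $\frac{36615}{58} \approx 631.29$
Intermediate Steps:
$r = -74$ ($r = -4 - 70 = -74$)
$E = \frac{111}{58}$ ($E = \frac{-37 - 74}{-9 - 49} = - \frac{111}{-58} = \left(-111\right) \left(- \frac{1}{58}\right) = \frac{111}{58} \approx 1.9138$)
$\left(-44 + E\right) \left(-72 - -57\right) = \left(-44 + \frac{111}{58}\right) \left(-72 - -57\right) = - \frac{2441 \left(-72 + 57\right)}{58} = \left(- \frac{2441}{58}\right) \left(-15\right) = \frac{36615}{58}$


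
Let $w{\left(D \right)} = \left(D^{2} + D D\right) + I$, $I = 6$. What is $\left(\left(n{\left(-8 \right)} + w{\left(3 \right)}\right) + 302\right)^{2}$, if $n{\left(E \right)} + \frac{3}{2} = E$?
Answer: $\frac{400689}{4} \approx 1.0017 \cdot 10^{5}$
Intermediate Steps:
$n{\left(E \right)} = - \frac{3}{2} + E$
$w{\left(D \right)} = 6 + 2 D^{2}$ ($w{\left(D \right)} = \left(D^{2} + D D\right) + 6 = \left(D^{2} + D^{2}\right) + 6 = 2 D^{2} + 6 = 6 + 2 D^{2}$)
$\left(\left(n{\left(-8 \right)} + w{\left(3 \right)}\right) + 302\right)^{2} = \left(\left(\left(- \frac{3}{2} - 8\right) + \left(6 + 2 \cdot 3^{2}\right)\right) + 302\right)^{2} = \left(\left(- \frac{19}{2} + \left(6 + 2 \cdot 9\right)\right) + 302\right)^{2} = \left(\left(- \frac{19}{2} + \left(6 + 18\right)\right) + 302\right)^{2} = \left(\left(- \frac{19}{2} + 24\right) + 302\right)^{2} = \left(\frac{29}{2} + 302\right)^{2} = \left(\frac{633}{2}\right)^{2} = \frac{400689}{4}$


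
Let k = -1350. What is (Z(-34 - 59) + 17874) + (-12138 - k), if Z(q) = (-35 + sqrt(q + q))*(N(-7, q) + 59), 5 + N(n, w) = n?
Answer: 5441 + 47*I*sqrt(186) ≈ 5441.0 + 640.99*I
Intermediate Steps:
N(n, w) = -5 + n
Z(q) = -1645 + 47*sqrt(2)*sqrt(q) (Z(q) = (-35 + sqrt(q + q))*((-5 - 7) + 59) = (-35 + sqrt(2*q))*(-12 + 59) = (-35 + sqrt(2)*sqrt(q))*47 = -1645 + 47*sqrt(2)*sqrt(q))
(Z(-34 - 59) + 17874) + (-12138 - k) = ((-1645 + 47*sqrt(2)*sqrt(-34 - 59)) + 17874) + (-12138 - 1*(-1350)) = ((-1645 + 47*sqrt(2)*sqrt(-93)) + 17874) + (-12138 + 1350) = ((-1645 + 47*sqrt(2)*(I*sqrt(93))) + 17874) - 10788 = ((-1645 + 47*I*sqrt(186)) + 17874) - 10788 = (16229 + 47*I*sqrt(186)) - 10788 = 5441 + 47*I*sqrt(186)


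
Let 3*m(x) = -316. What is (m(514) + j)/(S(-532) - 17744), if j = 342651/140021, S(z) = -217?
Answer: 43218683/7544751543 ≈ 0.0057283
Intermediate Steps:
m(x) = -316/3 (m(x) = (⅓)*(-316) = -316/3)
j = 342651/140021 (j = 342651*(1/140021) = 342651/140021 ≈ 2.4471)
(m(514) + j)/(S(-532) - 17744) = (-316/3 + 342651/140021)/(-217 - 17744) = -43218683/420063/(-17961) = -43218683/420063*(-1/17961) = 43218683/7544751543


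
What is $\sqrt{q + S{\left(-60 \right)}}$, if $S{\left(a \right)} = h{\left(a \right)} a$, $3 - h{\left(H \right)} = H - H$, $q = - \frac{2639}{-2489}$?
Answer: $\frac{i \sqrt{1108553309}}{2489} \approx 13.377 i$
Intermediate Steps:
$q = \frac{2639}{2489}$ ($q = \left(-2639\right) \left(- \frac{1}{2489}\right) = \frac{2639}{2489} \approx 1.0603$)
$h{\left(H \right)} = 3$ ($h{\left(H \right)} = 3 - \left(H - H\right) = 3 - 0 = 3 + 0 = 3$)
$S{\left(a \right)} = 3 a$
$\sqrt{q + S{\left(-60 \right)}} = \sqrt{\frac{2639}{2489} + 3 \left(-60\right)} = \sqrt{\frac{2639}{2489} - 180} = \sqrt{- \frac{445381}{2489}} = \frac{i \sqrt{1108553309}}{2489}$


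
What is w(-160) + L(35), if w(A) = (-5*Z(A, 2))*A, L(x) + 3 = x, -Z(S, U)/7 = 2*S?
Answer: 1792032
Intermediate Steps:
Z(S, U) = -14*S
L(x) = -3 + x
w(A) = 70*A**2 (w(A) = (-(-70)*A)*A = (70*A)*A = 70*A**2)
w(-160) + L(35) = 70*(-160)**2 + (-3 + 35) = 70*25600 + 32 = 1792000 + 32 = 1792032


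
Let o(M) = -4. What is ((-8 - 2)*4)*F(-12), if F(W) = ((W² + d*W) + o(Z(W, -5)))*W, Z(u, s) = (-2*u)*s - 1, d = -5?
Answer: 96000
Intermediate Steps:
Z(u, s) = -1 - 2*s*u (Z(u, s) = -2*s*u - 1 = -1 - 2*s*u)
F(W) = W*(-4 + W² - 5*W) (F(W) = ((W² - 5*W) - 4)*W = (-4 + W² - 5*W)*W = W*(-4 + W² - 5*W))
((-8 - 2)*4)*F(-12) = ((-8 - 2)*4)*(-12*(-4 + (-12)² - 5*(-12))) = (-10*4)*(-12*(-4 + 144 + 60)) = -(-480)*200 = -40*(-2400) = 96000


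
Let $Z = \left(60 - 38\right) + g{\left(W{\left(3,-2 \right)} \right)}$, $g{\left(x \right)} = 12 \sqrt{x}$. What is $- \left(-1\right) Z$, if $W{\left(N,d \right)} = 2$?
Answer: $22 + 12 \sqrt{2} \approx 38.971$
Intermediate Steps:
$Z = 22 + 12 \sqrt{2}$ ($Z = \left(60 - 38\right) + 12 \sqrt{2} = 22 + 12 \sqrt{2} \approx 38.971$)
$- \left(-1\right) Z = - \left(-1\right) \left(22 + 12 \sqrt{2}\right) = - (-22 - 12 \sqrt{2}) = 22 + 12 \sqrt{2}$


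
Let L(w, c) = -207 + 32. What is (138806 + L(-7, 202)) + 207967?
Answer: 346598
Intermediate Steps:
L(w, c) = -175
(138806 + L(-7, 202)) + 207967 = (138806 - 175) + 207967 = 138631 + 207967 = 346598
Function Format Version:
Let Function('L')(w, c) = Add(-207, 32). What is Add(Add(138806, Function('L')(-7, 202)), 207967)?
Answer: 346598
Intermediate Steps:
Function('L')(w, c) = -175
Add(Add(138806, Function('L')(-7, 202)), 207967) = Add(Add(138806, -175), 207967) = Add(138631, 207967) = 346598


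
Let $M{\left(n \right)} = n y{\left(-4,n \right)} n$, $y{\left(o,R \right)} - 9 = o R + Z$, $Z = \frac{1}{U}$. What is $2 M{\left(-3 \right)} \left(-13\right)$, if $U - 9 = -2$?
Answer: $- \frac{34632}{7} \approx -4947.4$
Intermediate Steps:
$U = 7$ ($U = 9 - 2 = 7$)
$Z = \frac{1}{7} \approx 0.14286$
$y{\left(o,R \right)} = \frac{64}{7} + R o$ ($y{\left(o,R \right)} = 9 + \left(o R + \frac{1}{7}\right) = 9 + \left(R o + \frac{1}{7}\right) = 9 + \left(\frac{1}{7} + R o\right) = \frac{64}{7} + R o$)
$M{\left(n \right)} = n^{2} \left(\frac{64}{7} - 4 n\right)$ ($M{\left(n \right)} = n \left(\frac{64}{7} + n \left(-4\right)\right) n = n \left(\frac{64}{7} - 4 n\right) n = n^{2} \left(\frac{64}{7} - 4 n\right)$)
$2 M{\left(-3 \right)} \left(-13\right) = 2 \left(-3\right)^{2} \left(\frac{64}{7} - -12\right) \left(-13\right) = 2 \cdot 9 \left(\frac{64}{7} + 12\right) \left(-13\right) = 2 \cdot 9 \cdot \frac{148}{7} \left(-13\right) = 2 \cdot \frac{1332}{7} \left(-13\right) = \frac{2664}{7} \left(-13\right) = - \frac{34632}{7}$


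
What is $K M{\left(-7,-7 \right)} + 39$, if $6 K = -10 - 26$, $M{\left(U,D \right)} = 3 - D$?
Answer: $-21$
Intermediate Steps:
$K = -6$ ($K = \frac{-10 - 26}{6} = \frac{1}{6} \left(-36\right) = -6$)
$K M{\left(-7,-7 \right)} + 39 = - 6 \left(3 - -7\right) + 39 = - 6 \left(3 + 7\right) + 39 = \left(-6\right) 10 + 39 = -60 + 39 = -21$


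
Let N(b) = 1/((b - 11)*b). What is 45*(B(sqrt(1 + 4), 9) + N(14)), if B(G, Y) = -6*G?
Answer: 15/14 - 270*sqrt(5) ≈ -602.67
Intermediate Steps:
N(b) = 1/(b*(-11 + b)) (N(b) = 1/((-11 + b)*b) = 1/(b*(-11 + b)))
45*(B(sqrt(1 + 4), 9) + N(14)) = 45*(-6*sqrt(1 + 4) + 1/(14*(-11 + 14))) = 45*(-6*sqrt(5) + (1/14)/3) = 45*(-6*sqrt(5) + (1/14)*(1/3)) = 45*(-6*sqrt(5) + 1/42) = 45*(1/42 - 6*sqrt(5)) = 15/14 - 270*sqrt(5)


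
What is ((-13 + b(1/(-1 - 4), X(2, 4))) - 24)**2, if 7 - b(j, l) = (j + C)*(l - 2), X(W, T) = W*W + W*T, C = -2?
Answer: 64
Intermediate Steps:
X(W, T) = W**2 + T*W
b(j, l) = 7 - (-2 + j)*(-2 + l) (b(j, l) = 7 - (j - 2)*(l - 2) = 7 - (-2 + j)*(-2 + l))
((-13 + b(1/(-1 - 4), X(2, 4))) - 24)**2 = ((-13 + (3 + 2/(-1 - 4) + 2*(2*(4 + 2)) - 2*(4 + 2)/(-1 - 4))) - 24)**2 = ((-13 + (3 + 2/(-5) + 2*(2*6) - 1*2*6/(-5))) - 24)**2 = ((-13 + (3 + 2*(-1/5) + 2*12 - 1*(-1/5)*12)) - 24)**2 = ((-13 + (3 - 2/5 + 24 + 12/5)) - 24)**2 = ((-13 + 29) - 24)**2 = (16 - 24)**2 = (-8)**2 = 64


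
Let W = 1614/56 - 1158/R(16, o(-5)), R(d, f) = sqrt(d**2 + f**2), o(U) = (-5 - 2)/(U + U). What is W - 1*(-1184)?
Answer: 33959/28 - 11580*sqrt(25649)/25649 ≈ 1140.5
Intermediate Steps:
o(U) = -7/(2*U) (o(U) = -7*1/(2*U) = -7/(2*U))
W = 807/28 - 11580*sqrt(25649)/25649 (W = 1614/56 - 1158/sqrt(16**2 + (-7/2/(-5))**2) = 1614*(1/56) - 1158/sqrt(256 + (-7/2*(-1/5))**2) = 807/28 - 1158/sqrt(256 + (7/10)**2) = 807/28 - 1158/sqrt(256 + 49/100) = 807/28 - 1158*10*sqrt(25649)/25649 = 807/28 - 11580*sqrt(25649)/25649 ≈ -43.484)
W - 1*(-1184) = (807/28 - 11580*sqrt(25649)/25649) - 1*(-1184) = (807/28 - 11580*sqrt(25649)/25649) + 1184 = 33959/28 - 11580*sqrt(25649)/25649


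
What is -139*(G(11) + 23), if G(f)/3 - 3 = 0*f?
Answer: -4448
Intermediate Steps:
G(f) = 9 (G(f) = 9 + 3*(0*f) = 9 + 3*0 = 9 + 0 = 9)
-139*(G(11) + 23) = -139*(9 + 23) = -139*32 = -4448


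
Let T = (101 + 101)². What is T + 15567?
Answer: 56371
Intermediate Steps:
T = 40804 (T = 202² = 40804)
T + 15567 = 40804 + 15567 = 56371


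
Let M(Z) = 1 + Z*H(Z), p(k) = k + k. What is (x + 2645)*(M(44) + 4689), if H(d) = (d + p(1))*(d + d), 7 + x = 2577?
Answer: 953312430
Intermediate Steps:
x = 2570 (x = -7 + 2577 = 2570)
p(k) = 2*k
H(d) = 2*d*(2 + d) (H(d) = (d + 2*1)*(d + d) = (d + 2)*(2*d) = (2 + d)*(2*d) = 2*d*(2 + d))
M(Z) = 1 + 2*Z²*(2 + Z) (M(Z) = 1 + Z*(2*Z*(2 + Z)) = 1 + 2*Z²*(2 + Z))
(x + 2645)*(M(44) + 4689) = (2570 + 2645)*((1 + 2*44²*(2 + 44)) + 4689) = 5215*((1 + 2*1936*46) + 4689) = 5215*((1 + 178112) + 4689) = 5215*(178113 + 4689) = 5215*182802 = 953312430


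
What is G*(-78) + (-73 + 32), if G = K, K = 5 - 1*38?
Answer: 2533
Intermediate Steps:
K = -33 (K = 5 - 38 = -33)
G = -33
G*(-78) + (-73 + 32) = -33*(-78) + (-73 + 32) = 2574 - 41 = 2533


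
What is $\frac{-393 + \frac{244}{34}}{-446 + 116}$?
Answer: $\frac{6559}{5610} \approx 1.1692$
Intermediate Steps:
$\frac{-393 + \frac{244}{34}}{-446 + 116} = \frac{-393 + 244 \cdot \frac{1}{34}}{-330} = \left(-393 + \frac{122}{17}\right) \left(- \frac{1}{330}\right) = \left(- \frac{6559}{17}\right) \left(- \frac{1}{330}\right) = \frac{6559}{5610}$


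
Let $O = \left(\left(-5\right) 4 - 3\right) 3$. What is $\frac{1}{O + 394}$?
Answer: $\frac{1}{325} \approx 0.0030769$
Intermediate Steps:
$O = -69$ ($O = \left(-20 - 3\right) 3 = \left(-23\right) 3 = -69$)
$\frac{1}{O + 394} = \frac{1}{-69 + 394} = \frac{1}{325}$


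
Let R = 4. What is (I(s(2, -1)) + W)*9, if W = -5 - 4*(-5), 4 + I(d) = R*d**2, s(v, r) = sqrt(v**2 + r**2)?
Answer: 279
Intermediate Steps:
s(v, r) = sqrt(r**2 + v**2)
I(d) = -4 + 4*d**2
W = 15 (W = -5 + 20 = 15)
(I(s(2, -1)) + W)*9 = ((-4 + 4*(sqrt((-1)**2 + 2**2))**2) + 15)*9 = ((-4 + 4*(sqrt(1 + 4))**2) + 15)*9 = ((-4 + 4*(sqrt(5))**2) + 15)*9 = ((-4 + 4*5) + 15)*9 = ((-4 + 20) + 15)*9 = (16 + 15)*9 = 31*9 = 279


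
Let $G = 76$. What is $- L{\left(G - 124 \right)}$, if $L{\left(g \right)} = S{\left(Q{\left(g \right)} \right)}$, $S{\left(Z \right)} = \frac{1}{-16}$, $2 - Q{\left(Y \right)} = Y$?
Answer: $\frac{1}{16} \approx 0.0625$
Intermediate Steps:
$Q{\left(Y \right)} = 2 - Y$
$S{\left(Z \right)} = - \frac{1}{16}$
$L{\left(g \right)} = - \frac{1}{16}$
$- L{\left(G - 124 \right)} = \left(-1\right) \left(- \frac{1}{16}\right) = \frac{1}{16}$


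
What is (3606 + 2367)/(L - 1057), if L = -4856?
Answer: -1991/1971 ≈ -1.0101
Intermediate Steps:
(3606 + 2367)/(L - 1057) = (3606 + 2367)/(-4856 - 1057) = 5973/(-5913) = 5973*(-1/5913) = -1991/1971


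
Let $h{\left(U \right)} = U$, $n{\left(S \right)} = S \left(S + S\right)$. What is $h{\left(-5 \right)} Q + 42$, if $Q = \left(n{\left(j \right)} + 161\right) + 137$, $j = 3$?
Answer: $-1538$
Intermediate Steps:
$n{\left(S \right)} = 2 S^{2}$ ($n{\left(S \right)} = S 2 S = 2 S^{2}$)
$Q = 316$ ($Q = \left(2 \cdot 3^{2} + 161\right) + 137 = \left(2 \cdot 9 + 161\right) + 137 = \left(18 + 161\right) + 137 = 179 + 137 = 316$)
$h{\left(-5 \right)} Q + 42 = \left(-5\right) 316 + 42 = -1580 + 42 = -1538$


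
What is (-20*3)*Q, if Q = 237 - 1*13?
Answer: -13440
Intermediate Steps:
Q = 224 (Q = 237 - 13 = 224)
(-20*3)*Q = -20*3*224 = -60*224 = -13440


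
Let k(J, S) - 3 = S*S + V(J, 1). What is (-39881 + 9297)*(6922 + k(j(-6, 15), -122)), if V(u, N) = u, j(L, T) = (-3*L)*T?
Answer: -675264136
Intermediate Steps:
j(L, T) = -3*L*T
k(J, S) = 3 + J + S**2 (k(J, S) = 3 + (S*S + J) = 3 + (S**2 + J) = 3 + (J + S**2) = 3 + J + S**2)
(-39881 + 9297)*(6922 + k(j(-6, 15), -122)) = (-39881 + 9297)*(6922 + (3 - 3*(-6)*15 + (-122)**2)) = -30584*(6922 + (3 + 270 + 14884)) = -30584*(6922 + 15157) = -30584*22079 = -675264136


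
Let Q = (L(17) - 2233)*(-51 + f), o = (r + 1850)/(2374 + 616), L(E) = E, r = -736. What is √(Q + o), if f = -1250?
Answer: 3*√715957074235/1495 ≈ 1697.9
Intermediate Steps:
o = 557/1495 (o = (-736 + 1850)/(2374 + 616) = 1114/2990 = 1114*(1/2990) = 557/1495 ≈ 0.37258)
Q = 2883016 (Q = (17 - 2233)*(-51 - 1250) = -2216*(-1301) = 2883016)
√(Q + o) = √(2883016 + 557/1495) = √(4310109477/1495) = 3*√715957074235/1495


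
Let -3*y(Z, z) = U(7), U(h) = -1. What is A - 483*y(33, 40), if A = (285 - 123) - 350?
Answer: -349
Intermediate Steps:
y(Z, z) = ⅓ (y(Z, z) = -⅓*(-1) = ⅓)
A = -188 (A = 162 - 350 = -188)
A - 483*y(33, 40) = -188 - 483*⅓ = -188 - 161 = -349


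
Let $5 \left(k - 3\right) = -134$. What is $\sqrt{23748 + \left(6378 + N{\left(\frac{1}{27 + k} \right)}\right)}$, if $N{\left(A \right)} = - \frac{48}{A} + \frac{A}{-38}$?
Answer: $\frac{\sqrt{17312053490}}{760} \approx 173.13$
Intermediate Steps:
$k = - \frac{119}{5}$ ($k = 3 + \frac{1}{5} \left(-134\right) = 3 - \frac{134}{5} = - \frac{119}{5} \approx -23.8$)
$N{\left(A \right)} = - \frac{48}{A} - \frac{A}{38}$ ($N{\left(A \right)} = - \frac{48}{A} + A \left(- \frac{1}{38}\right) = - \frac{48}{A} - \frac{A}{38}$)
$\sqrt{23748 + \left(6378 + N{\left(\frac{1}{27 + k} \right)}\right)} = \sqrt{23748 + \left(6378 - \left(\frac{768}{5} + \frac{1}{38 \left(27 - \frac{119}{5}\right)}\right)\right)} = \sqrt{23748 + \left(6378 - \left(\frac{5}{608} + \frac{768}{5}\right)\right)} = \sqrt{23748 + \left(6378 - \left(\frac{5}{608} + \frac{48}{\frac{5}{16}}\right)\right)} = \sqrt{23748 + \left(6378 - \frac{466969}{3040}\right)} = \sqrt{23748 + \frac{18922151}{3040}} = \sqrt{\frac{91116071}{3040}} = \frac{\sqrt{17312053490}}{760}$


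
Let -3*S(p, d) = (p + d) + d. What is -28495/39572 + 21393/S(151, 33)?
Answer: -2545874803/8587124 ≈ -296.48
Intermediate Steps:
S(p, d) = -2*d/3 - p/3 (S(p, d) = -((p + d) + d)/3 = -((d + p) + d)/3 = -(p + 2*d)/3 = -2*d/3 - p/3)
-28495/39572 + 21393/S(151, 33) = -28495/39572 + 21393/(-2/3*33 - 1/3*151) = -28495*1/39572 + 21393/(-22 - 151/3) = -28495/39572 + 21393/(-217/3) = -28495/39572 + 21393*(-3/217) = -28495/39572 - 64179/217 = -2545874803/8587124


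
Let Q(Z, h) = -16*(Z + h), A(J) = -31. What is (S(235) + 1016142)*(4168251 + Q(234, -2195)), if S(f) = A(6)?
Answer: 4267287190597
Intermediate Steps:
S(f) = -31
Q(Z, h) = -16*Z - 16*h
(S(235) + 1016142)*(4168251 + Q(234, -2195)) = (-31 + 1016142)*(4168251 + (-16*234 - 16*(-2195))) = 1016111*(4168251 + (-3744 + 35120)) = 1016111*(4168251 + 31376) = 1016111*4199627 = 4267287190597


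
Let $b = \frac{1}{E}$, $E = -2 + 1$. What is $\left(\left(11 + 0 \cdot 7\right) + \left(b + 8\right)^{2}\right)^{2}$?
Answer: $3600$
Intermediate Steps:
$E = -1$
$b = -1$ ($b = \frac{1}{-1} = -1$)
$\left(\left(11 + 0 \cdot 7\right) + \left(b + 8\right)^{2}\right)^{2} = \left(\left(11 + 0 \cdot 7\right) + \left(-1 + 8\right)^{2}\right)^{2} = \left(\left(11 + 0\right) + 7^{2}\right)^{2} = \left(11 + 49\right)^{2} = 60^{2} = 3600$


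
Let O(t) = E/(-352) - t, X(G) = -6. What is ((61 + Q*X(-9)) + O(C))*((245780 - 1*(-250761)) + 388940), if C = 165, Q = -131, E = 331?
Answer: 212279016573/352 ≈ 6.0307e+8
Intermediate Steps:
O(t) = -331/352 - t (O(t) = 331/(-352) - t = 331*(-1/352) - t = -331/352 - t)
((61 + Q*X(-9)) + O(C))*((245780 - 1*(-250761)) + 388940) = ((61 - 131*(-6)) + (-331/352 - 1*165))*((245780 - 1*(-250761)) + 388940) = ((61 + 786) + (-331/352 - 165))*((245780 + 250761) + 388940) = (847 - 58411/352)*(496541 + 388940) = (239733/352)*885481 = 212279016573/352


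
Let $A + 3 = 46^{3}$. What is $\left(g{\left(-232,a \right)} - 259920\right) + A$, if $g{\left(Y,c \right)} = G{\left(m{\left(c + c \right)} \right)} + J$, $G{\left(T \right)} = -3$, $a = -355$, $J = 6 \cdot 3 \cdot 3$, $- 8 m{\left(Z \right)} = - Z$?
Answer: $-162536$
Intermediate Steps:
$m{\left(Z \right)} = \frac{Z}{8}$ ($m{\left(Z \right)} = - \frac{\left(-1\right) Z}{8} = \frac{Z}{8}$)
$J = 54$ ($J = 18 \cdot 3 = 54$)
$A = 97333$ ($A = -3 + 46^{3} = -3 + 97336 = 97333$)
$g{\left(Y,c \right)} = 51$ ($g{\left(Y,c \right)} = -3 + 54 = 51$)
$\left(g{\left(-232,a \right)} - 259920\right) + A = \left(51 - 259920\right) + 97333 = -259869 + 97333 = -162536$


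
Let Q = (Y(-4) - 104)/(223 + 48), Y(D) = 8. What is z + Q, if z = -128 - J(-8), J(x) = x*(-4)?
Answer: -43456/271 ≈ -160.35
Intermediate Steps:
J(x) = -4*x
z = -160 (z = -128 - (-4)*(-8) = -128 - 1*32 = -128 - 32 = -160)
Q = -96/271 (Q = (8 - 104)/(223 + 48) = -96/271 ≈ -0.35424)
z + Q = -160 - 96/271 = -43456/271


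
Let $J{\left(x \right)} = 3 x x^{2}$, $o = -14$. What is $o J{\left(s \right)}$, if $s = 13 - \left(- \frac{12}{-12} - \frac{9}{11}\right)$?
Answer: $- \frac{117735282}{1331} \approx -88456.0$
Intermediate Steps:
$s = \frac{141}{11}$ ($s = 13 - \left(\left(-12\right) \left(- \frac{1}{12}\right) - \frac{9}{11}\right) = 13 - \left(1 - \frac{9}{11}\right) = 13 - \frac{2}{11} = \frac{141}{11} \approx 12.818$)
$J{\left(x \right)} = 3 x^{3}$
$o J{\left(s \right)} = - 14 \cdot 3 \left(\frac{141}{11}\right)^{3} = - 14 \cdot 3 \cdot \frac{2803221}{1331} = \left(-14\right) \frac{8409663}{1331} = - \frac{117735282}{1331}$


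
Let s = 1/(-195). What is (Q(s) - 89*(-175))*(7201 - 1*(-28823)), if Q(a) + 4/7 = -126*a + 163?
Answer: 257961523776/455 ≈ 5.6695e+8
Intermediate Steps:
s = -1/195 ≈ -0.0051282
Q(a) = 1137/7 - 126*a (Q(a) = -4/7 + (-126*a + 163) = -4/7 + (163 - 126*a) = 1137/7 - 126*a)
(Q(s) - 89*(-175))*(7201 - 1*(-28823)) = ((1137/7 - 126*(-1/195)) - 89*(-175))*(7201 - 1*(-28823)) = ((1137/7 + 42/65) + 15575)*(7201 + 28823) = (74199/455 + 15575)*36024 = (7160824/455)*36024 = 257961523776/455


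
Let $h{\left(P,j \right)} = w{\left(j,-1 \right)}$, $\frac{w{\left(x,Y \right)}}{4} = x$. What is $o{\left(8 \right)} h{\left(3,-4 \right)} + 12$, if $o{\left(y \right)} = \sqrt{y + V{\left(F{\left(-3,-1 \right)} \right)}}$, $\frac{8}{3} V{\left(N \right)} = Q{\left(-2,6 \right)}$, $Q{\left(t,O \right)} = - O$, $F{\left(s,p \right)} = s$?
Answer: $12 - 8 \sqrt{23} \approx -26.367$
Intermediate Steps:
$w{\left(x,Y \right)} = 4 x$
$V{\left(N \right)} = - \frac{9}{4}$ ($V{\left(N \right)} = \frac{3 \left(\left(-1\right) 6\right)}{8} = \frac{3}{8} \left(-6\right) = - \frac{9}{4}$)
$h{\left(P,j \right)} = 4 j$
$o{\left(y \right)} = \sqrt{- \frac{9}{4} + y}$ ($o{\left(y \right)} = \sqrt{y - \frac{9}{4}} = \sqrt{- \frac{9}{4} + y}$)
$o{\left(8 \right)} h{\left(3,-4 \right)} + 12 = \frac{\sqrt{-9 + 4 \cdot 8}}{2} \cdot 4 \left(-4\right) + 12 = \frac{\sqrt{-9 + 32}}{2} \left(-16\right) + 12 = \frac{\sqrt{23}}{2} \left(-16\right) + 12 = - 8 \sqrt{23} + 12 = 12 - 8 \sqrt{23}$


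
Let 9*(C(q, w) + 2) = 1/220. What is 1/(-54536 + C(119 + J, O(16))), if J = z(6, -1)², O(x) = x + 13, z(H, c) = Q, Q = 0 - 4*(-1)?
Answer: -1980/107985239 ≈ -1.8336e-5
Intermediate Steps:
Q = 4 (Q = 0 + 4 = 4)
z(H, c) = 4
O(x) = 13 + x
J = 16 (J = 4² = 16)
C(q, w) = -3959/1980 (C(q, w) = -2 + (⅑)/220 = -2 + (⅑)*(1/220) = -2 + 1/1980 = -3959/1980)
1/(-54536 + C(119 + J, O(16))) = 1/(-54536 - 3959/1980) = 1/(-107985239/1980) = -1980/107985239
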